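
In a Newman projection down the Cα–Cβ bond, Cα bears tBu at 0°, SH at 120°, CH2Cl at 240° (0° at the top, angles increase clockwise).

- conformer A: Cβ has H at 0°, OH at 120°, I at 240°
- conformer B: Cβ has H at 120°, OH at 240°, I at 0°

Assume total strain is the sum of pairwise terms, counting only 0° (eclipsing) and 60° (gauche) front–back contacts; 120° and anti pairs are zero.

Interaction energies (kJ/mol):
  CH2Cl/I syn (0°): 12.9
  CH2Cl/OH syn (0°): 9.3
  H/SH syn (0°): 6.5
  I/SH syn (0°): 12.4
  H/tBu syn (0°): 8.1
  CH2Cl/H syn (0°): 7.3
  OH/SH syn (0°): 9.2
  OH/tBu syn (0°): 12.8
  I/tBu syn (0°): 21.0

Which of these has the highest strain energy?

B

A (eclipsed): tBu–H eclipsed, SH–OH eclipsed, CH2Cl–I eclipsed; 8.1 + 9.2 + 12.9 = 30.2 kJ/mol.
B (eclipsed): tBu–I eclipsed, SH–H eclipsed, CH2Cl–OH eclipsed; 21.0 + 6.5 + 9.3 = 36.8 kJ/mol.
B has the highest total (36.8 kJ/mol).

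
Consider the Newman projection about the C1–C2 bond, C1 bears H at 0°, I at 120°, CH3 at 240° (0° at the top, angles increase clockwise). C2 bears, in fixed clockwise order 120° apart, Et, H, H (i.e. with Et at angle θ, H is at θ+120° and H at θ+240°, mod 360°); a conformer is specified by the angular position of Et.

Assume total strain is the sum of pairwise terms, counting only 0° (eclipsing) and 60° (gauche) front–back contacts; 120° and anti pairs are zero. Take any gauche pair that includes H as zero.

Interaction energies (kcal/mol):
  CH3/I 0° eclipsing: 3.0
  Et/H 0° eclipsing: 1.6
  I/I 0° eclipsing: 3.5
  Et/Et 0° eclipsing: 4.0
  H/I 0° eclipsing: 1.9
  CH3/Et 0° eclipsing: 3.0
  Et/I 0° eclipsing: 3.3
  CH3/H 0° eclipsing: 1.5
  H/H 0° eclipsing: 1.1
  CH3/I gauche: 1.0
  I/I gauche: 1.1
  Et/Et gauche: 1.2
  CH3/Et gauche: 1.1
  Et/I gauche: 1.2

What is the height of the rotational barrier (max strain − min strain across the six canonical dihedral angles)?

Et at 0° is eclipsed. H at 0° is eclipsed with Et at 0° (1.6); I at 120° is eclipsed with H at 120° (1.9); CH3 at 240° is eclipsed with H at 240° (1.5). Total 5.0 kcal/mol.
Et at 60° is staggered. I at 120° is gauche with Et at 60° (1.2). Total 1.2 kcal/mol.
Et at 120° is eclipsed. H at 0° is eclipsed with H at 0° (1.1); I at 120° is eclipsed with Et at 120° (3.3); CH3 at 240° is eclipsed with H at 240° (1.5). Total 5.9 kcal/mol.
Et at 180° is staggered. I at 120° is gauche with Et at 180° (1.2); CH3 at 240° is gauche with Et at 180° (1.1). Total 2.3 kcal/mol.
Et at 240° is eclipsed. H at 0° is eclipsed with H at 0° (1.1); I at 120° is eclipsed with H at 120° (1.9); CH3 at 240° is eclipsed with Et at 240° (3.0). Total 6.0 kcal/mol.
Et at 300° is staggered. CH3 at 240° is gauche with Et at 300° (1.1). Total 1.1 kcal/mol.
Max at 240° (6.0 kcal/mol), min at 300° (1.1 kcal/mol); barrier = 4.9 kcal/mol.

4.9 kcal/mol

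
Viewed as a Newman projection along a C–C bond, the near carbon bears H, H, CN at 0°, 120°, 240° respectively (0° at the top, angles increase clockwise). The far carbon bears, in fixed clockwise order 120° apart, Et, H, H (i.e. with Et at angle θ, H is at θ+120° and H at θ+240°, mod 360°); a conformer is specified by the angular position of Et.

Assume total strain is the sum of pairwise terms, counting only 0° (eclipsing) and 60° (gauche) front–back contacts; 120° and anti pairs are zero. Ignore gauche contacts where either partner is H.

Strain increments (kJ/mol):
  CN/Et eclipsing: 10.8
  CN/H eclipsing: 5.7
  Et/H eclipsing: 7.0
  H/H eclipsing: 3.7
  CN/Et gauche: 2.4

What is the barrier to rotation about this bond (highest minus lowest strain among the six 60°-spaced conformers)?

Et at 0° is eclipsed. H at 0° is eclipsed with Et at 0° (7.0); H at 120° is eclipsed with H at 120° (3.7); CN at 240° is eclipsed with H at 240° (5.7). Total 16.4 kJ/mol.
Et at 60° (staggered): no non-H gauche contacts → 0.0 kJ/mol.
Et at 120° is eclipsed. H at 0° is eclipsed with H at 0° (3.7); H at 120° is eclipsed with Et at 120° (7.0); CN at 240° is eclipsed with H at 240° (5.7). Total 16.4 kJ/mol.
Et at 180° is staggered. CN at 240° is gauche with Et at 180° (2.4). Total 2.4 kJ/mol.
Et at 240° is eclipsed. H at 0° is eclipsed with H at 0° (3.7); H at 120° is eclipsed with H at 120° (3.7); CN at 240° is eclipsed with Et at 240° (10.8). Total 18.2 kJ/mol.
Et at 300° is staggered. CN at 240° is gauche with Et at 300° (2.4). Total 2.4 kJ/mol.
Max at 240° (18.2 kJ/mol), min at 60° (0.0 kJ/mol); barrier = 18.2 kJ/mol.

18.2 kJ/mol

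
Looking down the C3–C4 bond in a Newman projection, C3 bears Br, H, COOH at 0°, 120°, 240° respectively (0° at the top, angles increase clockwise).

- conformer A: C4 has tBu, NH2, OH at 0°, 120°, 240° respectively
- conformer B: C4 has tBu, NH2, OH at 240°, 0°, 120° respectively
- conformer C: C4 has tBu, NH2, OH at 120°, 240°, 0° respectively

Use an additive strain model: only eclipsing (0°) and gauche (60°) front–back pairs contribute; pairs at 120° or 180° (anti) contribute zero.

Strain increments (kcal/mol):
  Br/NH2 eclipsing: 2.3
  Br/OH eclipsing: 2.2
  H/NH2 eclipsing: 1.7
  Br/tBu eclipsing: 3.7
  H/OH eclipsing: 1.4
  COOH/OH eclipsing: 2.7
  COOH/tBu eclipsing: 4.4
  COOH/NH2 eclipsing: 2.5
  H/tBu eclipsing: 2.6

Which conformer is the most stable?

A (eclipsed): Br(0°)/tBu(0°) eclipsed 3.7; H(120°)/NH2(120°) eclipsed 1.7; COOH(240°)/OH(240°) eclipsed 2.7 → 8.1 kcal/mol.
B (eclipsed): Br(0°)/NH2(0°) eclipsed 2.3; H(120°)/OH(120°) eclipsed 1.4; COOH(240°)/tBu(240°) eclipsed 4.4 → 8.1 kcal/mol.
C (eclipsed): Br(0°)/OH(0°) eclipsed 2.2; H(120°)/tBu(120°) eclipsed 2.6; COOH(240°)/NH2(240°) eclipsed 2.5 → 7.3 kcal/mol.
C has the lowest total (7.3 kcal/mol).

C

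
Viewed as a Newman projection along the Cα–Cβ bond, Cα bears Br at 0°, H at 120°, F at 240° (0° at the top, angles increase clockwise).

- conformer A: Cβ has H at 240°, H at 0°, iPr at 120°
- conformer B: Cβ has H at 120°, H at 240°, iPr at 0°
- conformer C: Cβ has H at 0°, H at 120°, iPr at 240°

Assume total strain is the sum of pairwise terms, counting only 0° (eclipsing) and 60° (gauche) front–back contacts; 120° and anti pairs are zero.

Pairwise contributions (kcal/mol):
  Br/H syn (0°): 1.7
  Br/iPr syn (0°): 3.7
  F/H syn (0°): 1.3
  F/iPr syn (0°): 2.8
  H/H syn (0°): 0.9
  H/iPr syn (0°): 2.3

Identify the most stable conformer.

A (eclipsed): Br–H eclipsed, H–iPr eclipsed, F–H eclipsed; 1.7 + 2.3 + 1.3 = 5.3 kcal/mol.
B (eclipsed): Br–iPr eclipsed, H–H eclipsed, F–H eclipsed; 3.7 + 0.9 + 1.3 = 5.9 kcal/mol.
C (eclipsed): Br–H eclipsed, H–H eclipsed, F–iPr eclipsed; 1.7 + 0.9 + 2.8 = 5.4 kcal/mol.
A has the lowest total (5.3 kcal/mol).

A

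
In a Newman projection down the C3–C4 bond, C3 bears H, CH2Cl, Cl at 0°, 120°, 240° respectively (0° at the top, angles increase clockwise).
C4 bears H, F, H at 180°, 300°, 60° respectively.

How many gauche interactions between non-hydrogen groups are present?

1

Non-H gauche pairs: Cl(240°)/F(300°) — 1 interaction.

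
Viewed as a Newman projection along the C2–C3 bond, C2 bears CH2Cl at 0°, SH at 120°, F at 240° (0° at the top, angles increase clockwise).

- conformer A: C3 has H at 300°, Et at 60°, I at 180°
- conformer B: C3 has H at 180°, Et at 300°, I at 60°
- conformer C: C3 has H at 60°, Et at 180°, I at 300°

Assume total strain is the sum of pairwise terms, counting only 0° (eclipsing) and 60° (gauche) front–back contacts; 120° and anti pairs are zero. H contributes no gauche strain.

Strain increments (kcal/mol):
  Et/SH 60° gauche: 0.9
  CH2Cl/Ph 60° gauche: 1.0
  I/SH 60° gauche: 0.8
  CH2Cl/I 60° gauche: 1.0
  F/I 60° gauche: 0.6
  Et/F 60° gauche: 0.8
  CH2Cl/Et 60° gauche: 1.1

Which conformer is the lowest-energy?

C

A is staggered. CH2Cl at 0° is gauche with Et at 60° (1.1); SH at 120° is gauche with Et at 60° (0.9); SH at 120° is gauche with I at 180° (0.8); F at 240° is gauche with I at 180° (0.6). Total 3.4 kcal/mol.
B is staggered. CH2Cl at 0° is gauche with Et at 300° (1.1); CH2Cl at 0° is gauche with I at 60° (1.0); SH at 120° is gauche with I at 60° (0.8); F at 240° is gauche with Et at 300° (0.8). Total 3.7 kcal/mol.
C is staggered. CH2Cl at 0° is gauche with I at 300° (1.0); SH at 120° is gauche with Et at 180° (0.9); F at 240° is gauche with Et at 180° (0.8); F at 240° is gauche with I at 300° (0.6). Total 3.3 kcal/mol.
C has the lowest total (3.3 kcal/mol).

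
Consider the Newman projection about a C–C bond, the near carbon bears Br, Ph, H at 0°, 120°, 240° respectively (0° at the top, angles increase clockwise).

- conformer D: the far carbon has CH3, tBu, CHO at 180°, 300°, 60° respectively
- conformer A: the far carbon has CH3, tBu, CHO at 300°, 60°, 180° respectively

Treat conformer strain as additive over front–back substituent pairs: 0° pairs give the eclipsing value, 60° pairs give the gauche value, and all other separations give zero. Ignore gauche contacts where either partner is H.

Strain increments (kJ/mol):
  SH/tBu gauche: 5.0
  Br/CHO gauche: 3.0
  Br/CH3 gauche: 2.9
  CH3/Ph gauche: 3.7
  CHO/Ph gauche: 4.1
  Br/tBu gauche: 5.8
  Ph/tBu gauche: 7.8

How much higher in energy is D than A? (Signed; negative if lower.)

D (staggered): Br(0°)/tBu(300°) gauche 5.8; Br(0°)/CHO(60°) gauche 3.0; Ph(120°)/CH3(180°) gauche 3.7; Ph(120°)/CHO(60°) gauche 4.1 → 16.6 kJ/mol.
A (staggered): Br(0°)/CH3(300°) gauche 2.9; Br(0°)/tBu(60°) gauche 5.8; Ph(120°)/tBu(60°) gauche 7.8; Ph(120°)/CHO(180°) gauche 4.1 → 20.6 kJ/mol.
E(D) − E(A) = 16.6 − 20.6 = -4.0 kJ/mol.

-4.0 kJ/mol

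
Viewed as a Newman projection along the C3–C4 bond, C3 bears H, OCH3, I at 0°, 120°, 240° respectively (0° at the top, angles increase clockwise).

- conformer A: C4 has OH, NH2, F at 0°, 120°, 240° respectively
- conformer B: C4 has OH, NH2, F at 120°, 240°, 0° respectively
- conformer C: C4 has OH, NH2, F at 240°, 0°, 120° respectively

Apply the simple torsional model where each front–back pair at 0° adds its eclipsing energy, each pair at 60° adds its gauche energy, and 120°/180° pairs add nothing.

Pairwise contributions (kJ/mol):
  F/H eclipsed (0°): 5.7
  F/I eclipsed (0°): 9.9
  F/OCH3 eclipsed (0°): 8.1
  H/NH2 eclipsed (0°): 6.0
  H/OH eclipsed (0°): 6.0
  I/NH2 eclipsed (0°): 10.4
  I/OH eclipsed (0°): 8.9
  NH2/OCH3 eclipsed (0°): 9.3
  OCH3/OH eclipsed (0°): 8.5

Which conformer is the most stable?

A (eclipsed): H–OH eclipsed, OCH3–NH2 eclipsed, I–F eclipsed; 6.0 + 9.3 + 9.9 = 25.2 kJ/mol.
B (eclipsed): H–F eclipsed, OCH3–OH eclipsed, I–NH2 eclipsed; 5.7 + 8.5 + 10.4 = 24.6 kJ/mol.
C (eclipsed): H–NH2 eclipsed, OCH3–F eclipsed, I–OH eclipsed; 6.0 + 8.1 + 8.9 = 23.0 kJ/mol.
C has the lowest total (23.0 kJ/mol).

C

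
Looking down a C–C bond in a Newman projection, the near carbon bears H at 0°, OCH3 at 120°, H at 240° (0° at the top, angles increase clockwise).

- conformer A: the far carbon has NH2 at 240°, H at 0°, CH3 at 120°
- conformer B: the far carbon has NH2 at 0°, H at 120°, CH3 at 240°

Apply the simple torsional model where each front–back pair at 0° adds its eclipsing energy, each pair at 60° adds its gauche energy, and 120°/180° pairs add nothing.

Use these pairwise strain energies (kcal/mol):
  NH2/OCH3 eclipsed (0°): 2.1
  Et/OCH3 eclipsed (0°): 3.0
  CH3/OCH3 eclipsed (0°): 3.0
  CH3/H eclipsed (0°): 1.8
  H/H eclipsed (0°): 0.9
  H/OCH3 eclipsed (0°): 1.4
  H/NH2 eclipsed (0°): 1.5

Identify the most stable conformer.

B

A (eclipsed): H(0°)/H(0°) eclipsed 0.9; OCH3(120°)/CH3(120°) eclipsed 3.0; H(240°)/NH2(240°) eclipsed 1.5 → 5.4 kcal/mol.
B (eclipsed): H(0°)/NH2(0°) eclipsed 1.5; OCH3(120°)/H(120°) eclipsed 1.4; H(240°)/CH3(240°) eclipsed 1.8 → 4.7 kcal/mol.
B has the lowest total (4.7 kcal/mol).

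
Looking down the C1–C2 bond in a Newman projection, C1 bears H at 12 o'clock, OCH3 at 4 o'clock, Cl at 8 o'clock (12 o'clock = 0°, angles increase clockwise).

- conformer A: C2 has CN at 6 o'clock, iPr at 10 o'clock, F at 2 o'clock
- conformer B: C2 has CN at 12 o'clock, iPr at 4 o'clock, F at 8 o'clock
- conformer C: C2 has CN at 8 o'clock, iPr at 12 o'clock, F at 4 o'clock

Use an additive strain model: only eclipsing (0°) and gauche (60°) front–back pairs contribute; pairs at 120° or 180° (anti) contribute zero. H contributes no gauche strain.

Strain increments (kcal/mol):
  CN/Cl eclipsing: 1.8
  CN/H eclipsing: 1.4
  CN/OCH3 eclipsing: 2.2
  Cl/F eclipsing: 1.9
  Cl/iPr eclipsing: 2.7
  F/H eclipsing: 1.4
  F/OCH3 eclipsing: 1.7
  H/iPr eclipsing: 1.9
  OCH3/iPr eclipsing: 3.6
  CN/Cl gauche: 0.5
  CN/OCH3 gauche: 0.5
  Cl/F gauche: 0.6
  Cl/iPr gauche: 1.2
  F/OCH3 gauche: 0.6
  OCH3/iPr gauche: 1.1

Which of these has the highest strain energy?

A (staggered): OCH3(120°)/CN(180°) gauche 0.5; OCH3(120°)/F(60°) gauche 0.6; Cl(240°)/CN(180°) gauche 0.5; Cl(240°)/iPr(300°) gauche 1.2 → 2.8 kcal/mol.
B (eclipsed): H(0°)/CN(0°) eclipsed 1.4; OCH3(120°)/iPr(120°) eclipsed 3.6; Cl(240°)/F(240°) eclipsed 1.9 → 6.9 kcal/mol.
C (eclipsed): H(0°)/iPr(0°) eclipsed 1.9; OCH3(120°)/F(120°) eclipsed 1.7; Cl(240°)/CN(240°) eclipsed 1.8 → 5.4 kcal/mol.
B has the highest total (6.9 kcal/mol).

B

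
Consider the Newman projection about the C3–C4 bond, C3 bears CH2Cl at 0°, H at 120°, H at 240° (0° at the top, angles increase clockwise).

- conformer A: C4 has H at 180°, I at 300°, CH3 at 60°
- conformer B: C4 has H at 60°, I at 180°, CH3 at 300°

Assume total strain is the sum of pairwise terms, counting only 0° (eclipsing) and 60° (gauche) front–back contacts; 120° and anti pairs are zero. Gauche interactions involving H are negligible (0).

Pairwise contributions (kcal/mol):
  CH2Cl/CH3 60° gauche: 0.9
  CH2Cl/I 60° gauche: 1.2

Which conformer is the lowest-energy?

B

A (staggered): CH2Cl(0°)/I(300°) gauche 1.2; CH2Cl(0°)/CH3(60°) gauche 0.9 → 2.1 kcal/mol.
B (staggered): CH2Cl(0°)/CH3(300°) gauche 0.9 → 0.9 kcal/mol.
B has the lowest total (0.9 kcal/mol).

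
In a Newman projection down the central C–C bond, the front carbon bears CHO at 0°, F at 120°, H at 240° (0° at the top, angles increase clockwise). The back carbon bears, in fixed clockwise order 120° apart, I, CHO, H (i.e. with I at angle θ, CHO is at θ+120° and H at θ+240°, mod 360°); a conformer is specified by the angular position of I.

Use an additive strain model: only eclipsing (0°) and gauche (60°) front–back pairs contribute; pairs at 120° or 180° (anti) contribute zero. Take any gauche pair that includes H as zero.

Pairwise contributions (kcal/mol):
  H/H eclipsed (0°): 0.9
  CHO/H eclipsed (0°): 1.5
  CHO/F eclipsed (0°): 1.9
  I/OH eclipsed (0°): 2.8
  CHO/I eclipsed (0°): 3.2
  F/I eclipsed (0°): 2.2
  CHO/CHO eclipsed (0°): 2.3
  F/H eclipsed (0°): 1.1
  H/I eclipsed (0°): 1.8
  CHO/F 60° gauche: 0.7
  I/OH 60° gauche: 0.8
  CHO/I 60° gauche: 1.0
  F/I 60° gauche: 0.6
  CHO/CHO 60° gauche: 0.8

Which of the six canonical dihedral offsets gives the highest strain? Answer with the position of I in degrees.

I at 0° is eclipsed. CHO at 0° is eclipsed with I at 0° (3.2); F at 120° is eclipsed with CHO at 120° (1.9); H at 240° is eclipsed with H at 240° (0.9). Total 6.0 kcal/mol.
I at 60° is staggered. CHO at 0° is gauche with I at 60° (1.0); F at 120° is gauche with I at 60° (0.6); F at 120° is gauche with CHO at 180° (0.7). Total 2.3 kcal/mol.
I at 120° is eclipsed. CHO at 0° is eclipsed with H at 0° (1.5); F at 120° is eclipsed with I at 120° (2.2); H at 240° is eclipsed with CHO at 240° (1.5). Total 5.2 kcal/mol.
I at 180° is staggered. CHO at 0° is gauche with CHO at 300° (0.8); F at 120° is gauche with I at 180° (0.6). Total 1.4 kcal/mol.
I at 240° is eclipsed. CHO at 0° is eclipsed with CHO at 0° (2.3); F at 120° is eclipsed with H at 120° (1.1); H at 240° is eclipsed with I at 240° (1.8). Total 5.2 kcal/mol.
I at 300° is staggered. CHO at 0° is gauche with I at 300° (1.0); CHO at 0° is gauche with CHO at 60° (0.8); F at 120° is gauche with CHO at 60° (0.7). Total 2.5 kcal/mol.
The maximum (6.0 kcal/mol) occurs with I at 0°.

0°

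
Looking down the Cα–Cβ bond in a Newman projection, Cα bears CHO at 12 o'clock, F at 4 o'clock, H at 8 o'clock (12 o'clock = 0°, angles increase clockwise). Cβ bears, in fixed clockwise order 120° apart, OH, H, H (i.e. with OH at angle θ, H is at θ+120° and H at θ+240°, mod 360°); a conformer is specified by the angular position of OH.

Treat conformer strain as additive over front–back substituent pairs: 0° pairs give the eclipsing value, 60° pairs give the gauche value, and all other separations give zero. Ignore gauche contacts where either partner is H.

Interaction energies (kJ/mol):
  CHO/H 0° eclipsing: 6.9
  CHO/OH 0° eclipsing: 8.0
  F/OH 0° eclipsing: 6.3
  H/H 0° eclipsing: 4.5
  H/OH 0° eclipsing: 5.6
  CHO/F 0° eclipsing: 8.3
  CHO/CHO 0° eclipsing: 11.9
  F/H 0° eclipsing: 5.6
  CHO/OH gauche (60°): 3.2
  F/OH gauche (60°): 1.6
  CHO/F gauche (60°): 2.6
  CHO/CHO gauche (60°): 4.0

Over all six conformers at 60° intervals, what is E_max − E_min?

OH at 0° (eclipsed): CHO(0°)/OH(0°) eclipsed 8.0; F(120°)/H(120°) eclipsed 5.6; H(240°)/H(240°) eclipsed 4.5 → 18.1 kJ/mol.
OH at 60° (staggered): CHO(0°)/OH(60°) gauche 3.2; F(120°)/OH(60°) gauche 1.6 → 4.8 kJ/mol.
OH at 120° (eclipsed): CHO(0°)/H(0°) eclipsed 6.9; F(120°)/OH(120°) eclipsed 6.3; H(240°)/H(240°) eclipsed 4.5 → 17.7 kJ/mol.
OH at 180° (staggered): F(120°)/OH(180°) gauche 1.6 → 1.6 kJ/mol.
OH at 240° (eclipsed): CHO(0°)/H(0°) eclipsed 6.9; F(120°)/H(120°) eclipsed 5.6; H(240°)/OH(240°) eclipsed 5.6 → 18.1 kJ/mol.
OH at 300° (staggered): CHO(0°)/OH(300°) gauche 3.2 → 3.2 kJ/mol.
Max at 0° (18.1 kJ/mol), min at 180° (1.6 kJ/mol); barrier = 16.5 kJ/mol.

16.5 kJ/mol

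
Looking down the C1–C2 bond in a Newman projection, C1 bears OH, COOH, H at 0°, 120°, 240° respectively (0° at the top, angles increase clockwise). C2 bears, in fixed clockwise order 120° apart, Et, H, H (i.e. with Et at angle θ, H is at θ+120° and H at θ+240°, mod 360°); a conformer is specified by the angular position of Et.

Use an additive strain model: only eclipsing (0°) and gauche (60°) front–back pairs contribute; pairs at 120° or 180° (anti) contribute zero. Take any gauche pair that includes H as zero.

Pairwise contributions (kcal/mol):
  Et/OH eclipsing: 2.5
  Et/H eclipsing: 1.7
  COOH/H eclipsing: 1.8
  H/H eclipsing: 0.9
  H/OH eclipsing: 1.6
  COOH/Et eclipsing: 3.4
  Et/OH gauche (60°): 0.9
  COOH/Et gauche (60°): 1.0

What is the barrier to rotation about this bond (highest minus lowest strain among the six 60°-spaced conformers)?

Et at 0° (eclipsed): OH(0°)/Et(0°) eclipsed 2.5; COOH(120°)/H(120°) eclipsed 1.8; H(240°)/H(240°) eclipsed 0.9 → 5.2 kcal/mol.
Et at 60° (staggered): OH(0°)/Et(60°) gauche 0.9; COOH(120°)/Et(60°) gauche 1.0 → 1.9 kcal/mol.
Et at 120° (eclipsed): OH(0°)/H(0°) eclipsed 1.6; COOH(120°)/Et(120°) eclipsed 3.4; H(240°)/H(240°) eclipsed 0.9 → 5.9 kcal/mol.
Et at 180° (staggered): COOH(120°)/Et(180°) gauche 1.0 → 1.0 kcal/mol.
Et at 240° (eclipsed): OH(0°)/H(0°) eclipsed 1.6; COOH(120°)/H(120°) eclipsed 1.8; H(240°)/Et(240°) eclipsed 1.7 → 5.1 kcal/mol.
Et at 300° (staggered): OH(0°)/Et(300°) gauche 0.9 → 0.9 kcal/mol.
Max at 120° (5.9 kcal/mol), min at 300° (0.9 kcal/mol); barrier = 5.0 kcal/mol.

5.0 kcal/mol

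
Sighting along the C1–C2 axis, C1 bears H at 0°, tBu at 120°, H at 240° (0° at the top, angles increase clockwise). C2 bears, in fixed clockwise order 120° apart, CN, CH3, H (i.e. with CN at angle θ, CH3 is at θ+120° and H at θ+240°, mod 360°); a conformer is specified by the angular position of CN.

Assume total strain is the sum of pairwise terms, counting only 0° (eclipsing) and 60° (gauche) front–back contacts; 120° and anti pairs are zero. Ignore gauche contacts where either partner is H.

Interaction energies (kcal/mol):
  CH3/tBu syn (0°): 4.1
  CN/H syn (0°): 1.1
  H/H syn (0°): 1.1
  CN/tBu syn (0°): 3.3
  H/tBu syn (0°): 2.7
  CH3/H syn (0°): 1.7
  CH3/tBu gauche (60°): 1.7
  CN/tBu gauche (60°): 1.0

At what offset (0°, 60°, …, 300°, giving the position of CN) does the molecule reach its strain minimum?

CN at 0° is eclipsed. H at 0° is eclipsed with CN at 0° (1.1); tBu at 120° is eclipsed with CH3 at 120° (4.1); H at 240° is eclipsed with H at 240° (1.1). Total 6.3 kcal/mol.
CN at 60° is staggered. tBu at 120° is gauche with CN at 60° (1.0); tBu at 120° is gauche with CH3 at 180° (1.7). Total 2.7 kcal/mol.
CN at 120° is eclipsed. H at 0° is eclipsed with H at 0° (1.1); tBu at 120° is eclipsed with CN at 120° (3.3); H at 240° is eclipsed with CH3 at 240° (1.7). Total 6.1 kcal/mol.
CN at 180° is staggered. tBu at 120° is gauche with CN at 180° (1.0). Total 1.0 kcal/mol.
CN at 240° is eclipsed. H at 0° is eclipsed with CH3 at 0° (1.7); tBu at 120° is eclipsed with H at 120° (2.7); H at 240° is eclipsed with CN at 240° (1.1). Total 5.5 kcal/mol.
CN at 300° is staggered. tBu at 120° is gauche with CH3 at 60° (1.7). Total 1.7 kcal/mol.
The minimum (1.0 kcal/mol) occurs with CN at 180°.

180°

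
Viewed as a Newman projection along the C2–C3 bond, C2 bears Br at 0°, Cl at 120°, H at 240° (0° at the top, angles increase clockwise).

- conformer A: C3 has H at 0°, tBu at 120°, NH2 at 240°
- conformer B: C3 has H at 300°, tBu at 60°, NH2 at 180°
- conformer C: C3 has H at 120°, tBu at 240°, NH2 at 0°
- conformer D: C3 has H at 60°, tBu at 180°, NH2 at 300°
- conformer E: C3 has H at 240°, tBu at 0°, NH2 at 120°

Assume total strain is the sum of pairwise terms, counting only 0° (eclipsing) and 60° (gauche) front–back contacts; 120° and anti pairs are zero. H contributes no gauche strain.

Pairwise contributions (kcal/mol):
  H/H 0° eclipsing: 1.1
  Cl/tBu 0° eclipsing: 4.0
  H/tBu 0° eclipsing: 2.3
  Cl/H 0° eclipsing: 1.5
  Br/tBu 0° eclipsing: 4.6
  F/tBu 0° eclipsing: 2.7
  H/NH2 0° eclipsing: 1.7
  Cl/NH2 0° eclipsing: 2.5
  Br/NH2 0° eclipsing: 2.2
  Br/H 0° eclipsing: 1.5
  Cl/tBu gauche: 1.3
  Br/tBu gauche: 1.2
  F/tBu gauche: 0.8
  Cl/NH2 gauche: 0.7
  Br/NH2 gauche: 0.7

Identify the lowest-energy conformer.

D

A is eclipsed. Br at 0° is eclipsed with H at 0° (1.5); Cl at 120° is eclipsed with tBu at 120° (4.0); H at 240° is eclipsed with NH2 at 240° (1.7). Total 7.2 kcal/mol.
B is staggered. Br at 0° is gauche with tBu at 60° (1.2); Cl at 120° is gauche with tBu at 60° (1.3); Cl at 120° is gauche with NH2 at 180° (0.7). Total 3.2 kcal/mol.
C is eclipsed. Br at 0° is eclipsed with NH2 at 0° (2.2); Cl at 120° is eclipsed with H at 120° (1.5); H at 240° is eclipsed with tBu at 240° (2.3). Total 6.0 kcal/mol.
D is staggered. Br at 0° is gauche with NH2 at 300° (0.7); Cl at 120° is gauche with tBu at 180° (1.3). Total 2.0 kcal/mol.
E is eclipsed. Br at 0° is eclipsed with tBu at 0° (4.6); Cl at 120° is eclipsed with NH2 at 120° (2.5); H at 240° is eclipsed with H at 240° (1.1). Total 8.2 kcal/mol.
D has the lowest total (2.0 kcal/mol).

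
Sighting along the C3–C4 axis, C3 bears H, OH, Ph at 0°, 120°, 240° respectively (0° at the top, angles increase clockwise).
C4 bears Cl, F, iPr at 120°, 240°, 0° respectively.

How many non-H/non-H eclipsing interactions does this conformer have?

Non-H eclipsing pairs: OH(120°)/Cl(120°); Ph(240°)/F(240°) — 2 interactions.

2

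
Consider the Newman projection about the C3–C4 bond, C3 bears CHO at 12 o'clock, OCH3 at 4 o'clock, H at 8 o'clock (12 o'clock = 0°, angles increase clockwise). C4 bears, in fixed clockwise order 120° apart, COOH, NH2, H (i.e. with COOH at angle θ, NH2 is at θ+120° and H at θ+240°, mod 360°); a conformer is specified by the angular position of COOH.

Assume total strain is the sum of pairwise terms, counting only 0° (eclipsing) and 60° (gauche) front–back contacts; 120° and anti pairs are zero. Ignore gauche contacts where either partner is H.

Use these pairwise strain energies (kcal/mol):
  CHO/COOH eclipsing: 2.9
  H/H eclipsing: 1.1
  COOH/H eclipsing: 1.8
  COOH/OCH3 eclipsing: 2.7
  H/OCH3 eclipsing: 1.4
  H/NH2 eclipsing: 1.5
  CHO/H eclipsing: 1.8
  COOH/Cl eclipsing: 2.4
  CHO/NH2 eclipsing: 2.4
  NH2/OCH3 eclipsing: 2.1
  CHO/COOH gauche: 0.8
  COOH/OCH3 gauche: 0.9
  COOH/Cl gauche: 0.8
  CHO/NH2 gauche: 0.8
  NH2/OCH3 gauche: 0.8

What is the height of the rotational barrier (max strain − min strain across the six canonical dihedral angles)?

COOH at 0° is eclipsed. CHO at 0° is eclipsed with COOH at 0° (2.9); OCH3 at 120° is eclipsed with NH2 at 120° (2.1); H at 240° is eclipsed with H at 240° (1.1). Total 6.1 kcal/mol.
COOH at 60° is staggered. CHO at 0° is gauche with COOH at 60° (0.8); OCH3 at 120° is gauche with COOH at 60° (0.9); OCH3 at 120° is gauche with NH2 at 180° (0.8). Total 2.5 kcal/mol.
COOH at 120° is eclipsed. CHO at 0° is eclipsed with H at 0° (1.8); OCH3 at 120° is eclipsed with COOH at 120° (2.7); H at 240° is eclipsed with NH2 at 240° (1.5). Total 6.0 kcal/mol.
COOH at 180° is staggered. CHO at 0° is gauche with NH2 at 300° (0.8); OCH3 at 120° is gauche with COOH at 180° (0.9). Total 1.7 kcal/mol.
COOH at 240° is eclipsed. CHO at 0° is eclipsed with NH2 at 0° (2.4); OCH3 at 120° is eclipsed with H at 120° (1.4); H at 240° is eclipsed with COOH at 240° (1.8). Total 5.6 kcal/mol.
COOH at 300° is staggered. CHO at 0° is gauche with COOH at 300° (0.8); CHO at 0° is gauche with NH2 at 60° (0.8); OCH3 at 120° is gauche with NH2 at 60° (0.8). Total 2.4 kcal/mol.
Max at 0° (6.1 kcal/mol), min at 180° (1.7 kcal/mol); barrier = 4.4 kcal/mol.

4.4 kcal/mol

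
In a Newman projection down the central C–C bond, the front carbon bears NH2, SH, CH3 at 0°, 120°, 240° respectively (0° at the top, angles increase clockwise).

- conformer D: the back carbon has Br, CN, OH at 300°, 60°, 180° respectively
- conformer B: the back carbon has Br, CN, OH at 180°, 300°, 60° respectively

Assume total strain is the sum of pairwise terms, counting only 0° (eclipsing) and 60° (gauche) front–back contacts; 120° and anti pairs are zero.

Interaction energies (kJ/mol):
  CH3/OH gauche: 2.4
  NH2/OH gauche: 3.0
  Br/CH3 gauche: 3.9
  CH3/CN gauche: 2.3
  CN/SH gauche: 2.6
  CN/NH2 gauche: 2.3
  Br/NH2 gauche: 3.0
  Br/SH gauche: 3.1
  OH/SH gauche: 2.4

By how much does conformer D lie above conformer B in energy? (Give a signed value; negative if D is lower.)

D (staggered): NH2–Br gauche, NH2–CN gauche, SH–CN gauche, SH–OH gauche, CH3–Br gauche, CH3–OH gauche; 3.0 + 2.3 + 2.6 + 2.4 + 3.9 + 2.4 = 16.6 kJ/mol.
B (staggered): NH2–CN gauche, NH2–OH gauche, SH–Br gauche, SH–OH gauche, CH3–Br gauche, CH3–CN gauche; 2.3 + 3.0 + 3.1 + 2.4 + 3.9 + 2.3 = 17.0 kJ/mol.
E(D) − E(B) = 16.6 − 17.0 = -0.4 kJ/mol.

-0.4 kJ/mol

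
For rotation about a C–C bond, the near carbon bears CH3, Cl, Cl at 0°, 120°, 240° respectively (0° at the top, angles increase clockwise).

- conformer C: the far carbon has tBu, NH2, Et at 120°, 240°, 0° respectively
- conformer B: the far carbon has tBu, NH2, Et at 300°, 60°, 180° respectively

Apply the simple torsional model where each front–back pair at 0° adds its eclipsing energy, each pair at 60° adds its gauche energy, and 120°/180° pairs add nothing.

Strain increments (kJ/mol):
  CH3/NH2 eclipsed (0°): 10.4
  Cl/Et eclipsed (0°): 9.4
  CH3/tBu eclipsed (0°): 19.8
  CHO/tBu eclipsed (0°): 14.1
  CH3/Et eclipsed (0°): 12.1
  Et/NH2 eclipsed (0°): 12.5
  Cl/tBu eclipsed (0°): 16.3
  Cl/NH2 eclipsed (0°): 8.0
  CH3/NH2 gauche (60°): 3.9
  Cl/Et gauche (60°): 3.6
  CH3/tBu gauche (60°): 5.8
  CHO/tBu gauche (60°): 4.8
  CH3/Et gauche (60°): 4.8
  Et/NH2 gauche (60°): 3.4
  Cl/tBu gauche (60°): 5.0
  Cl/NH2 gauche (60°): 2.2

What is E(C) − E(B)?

C is eclipsed. CH3 at 0° is eclipsed with Et at 0° (12.1); Cl at 120° is eclipsed with tBu at 120° (16.3); Cl at 240° is eclipsed with NH2 at 240° (8.0). Total 36.4 kJ/mol.
B is staggered. CH3 at 0° is gauche with tBu at 300° (5.8); CH3 at 0° is gauche with NH2 at 60° (3.9); Cl at 120° is gauche with NH2 at 60° (2.2); Cl at 120° is gauche with Et at 180° (3.6); Cl at 240° is gauche with tBu at 300° (5.0); Cl at 240° is gauche with Et at 180° (3.6). Total 24.1 kJ/mol.
E(C) − E(B) = 36.4 − 24.1 = +12.3 kJ/mol.

+12.3 kJ/mol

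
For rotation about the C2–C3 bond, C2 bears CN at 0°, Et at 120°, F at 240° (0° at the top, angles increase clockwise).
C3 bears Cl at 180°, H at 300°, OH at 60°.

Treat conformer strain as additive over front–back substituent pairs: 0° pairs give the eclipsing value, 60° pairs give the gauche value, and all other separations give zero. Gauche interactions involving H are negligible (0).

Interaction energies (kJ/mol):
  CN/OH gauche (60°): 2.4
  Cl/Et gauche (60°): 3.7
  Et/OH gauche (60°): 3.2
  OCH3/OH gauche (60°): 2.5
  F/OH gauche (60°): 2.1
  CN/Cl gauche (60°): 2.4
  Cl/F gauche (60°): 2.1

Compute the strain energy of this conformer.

This conformer (staggered): CN(0°)/OH(60°) gauche 2.4; Et(120°)/Cl(180°) gauche 3.7; Et(120°)/OH(60°) gauche 3.2; F(240°)/Cl(180°) gauche 2.1 → 11.4 kJ/mol.

11.4 kJ/mol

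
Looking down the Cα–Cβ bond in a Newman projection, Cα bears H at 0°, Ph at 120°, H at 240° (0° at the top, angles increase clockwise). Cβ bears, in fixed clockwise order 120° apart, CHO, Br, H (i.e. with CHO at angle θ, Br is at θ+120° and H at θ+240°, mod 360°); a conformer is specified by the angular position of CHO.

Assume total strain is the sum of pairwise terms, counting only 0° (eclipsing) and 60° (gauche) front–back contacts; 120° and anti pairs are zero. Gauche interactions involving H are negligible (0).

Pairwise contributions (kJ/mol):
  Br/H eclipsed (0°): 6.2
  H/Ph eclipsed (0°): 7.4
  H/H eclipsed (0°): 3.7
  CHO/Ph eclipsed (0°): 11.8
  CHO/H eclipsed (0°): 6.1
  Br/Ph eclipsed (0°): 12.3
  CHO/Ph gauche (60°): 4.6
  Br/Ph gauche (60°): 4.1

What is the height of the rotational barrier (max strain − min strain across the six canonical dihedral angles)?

18.0 kJ/mol

CHO at 0° (eclipsed): H–CHO eclipsed, Ph–Br eclipsed, H–H eclipsed; 6.1 + 12.3 + 3.7 = 22.1 kJ/mol.
CHO at 60° (staggered): Ph–CHO gauche, Ph–Br gauche; 4.6 + 4.1 = 8.7 kJ/mol.
CHO at 120° (eclipsed): H–H eclipsed, Ph–CHO eclipsed, H–Br eclipsed; 3.7 + 11.8 + 6.2 = 21.7 kJ/mol.
CHO at 180° (staggered): Ph–CHO gauche; 4.6 = 4.6 kJ/mol.
CHO at 240° (eclipsed): H–Br eclipsed, Ph–H eclipsed, H–CHO eclipsed; 6.2 + 7.4 + 6.1 = 19.7 kJ/mol.
CHO at 300° (staggered): Ph–Br gauche; 4.1 = 4.1 kJ/mol.
Max at 0° (22.1 kJ/mol), min at 300° (4.1 kJ/mol); barrier = 18.0 kJ/mol.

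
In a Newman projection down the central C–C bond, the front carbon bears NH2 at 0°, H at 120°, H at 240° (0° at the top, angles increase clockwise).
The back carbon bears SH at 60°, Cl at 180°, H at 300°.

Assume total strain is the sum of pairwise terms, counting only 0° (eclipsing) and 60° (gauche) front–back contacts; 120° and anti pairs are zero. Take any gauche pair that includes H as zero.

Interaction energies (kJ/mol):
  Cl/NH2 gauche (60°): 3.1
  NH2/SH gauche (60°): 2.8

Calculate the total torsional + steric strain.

2.8 kJ/mol

This conformer (staggered): NH2(0°)/SH(60°) gauche 2.8 → 2.8 kJ/mol.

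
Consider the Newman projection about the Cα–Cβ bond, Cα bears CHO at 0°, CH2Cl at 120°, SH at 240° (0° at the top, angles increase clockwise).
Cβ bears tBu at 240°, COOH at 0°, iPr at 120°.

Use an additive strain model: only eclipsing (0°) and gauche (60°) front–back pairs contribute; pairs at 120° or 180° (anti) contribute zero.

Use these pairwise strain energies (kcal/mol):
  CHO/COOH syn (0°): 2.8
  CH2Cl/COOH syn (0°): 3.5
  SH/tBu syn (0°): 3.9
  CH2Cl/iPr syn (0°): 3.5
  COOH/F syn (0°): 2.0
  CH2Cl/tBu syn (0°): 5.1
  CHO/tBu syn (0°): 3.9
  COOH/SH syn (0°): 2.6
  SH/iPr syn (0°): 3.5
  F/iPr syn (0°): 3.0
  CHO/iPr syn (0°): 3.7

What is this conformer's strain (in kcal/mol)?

10.2 kcal/mol

This conformer is eclipsed. CHO at 0° is eclipsed with COOH at 0° (2.8); CH2Cl at 120° is eclipsed with iPr at 120° (3.5); SH at 240° is eclipsed with tBu at 240° (3.9). Total 10.2 kcal/mol.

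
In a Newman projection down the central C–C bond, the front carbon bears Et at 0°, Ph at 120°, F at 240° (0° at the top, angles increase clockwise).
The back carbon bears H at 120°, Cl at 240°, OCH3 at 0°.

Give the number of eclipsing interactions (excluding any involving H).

Non-H eclipsing pairs: Et(0°)/OCH3(0°); F(240°)/Cl(240°) — 2 interactions.

2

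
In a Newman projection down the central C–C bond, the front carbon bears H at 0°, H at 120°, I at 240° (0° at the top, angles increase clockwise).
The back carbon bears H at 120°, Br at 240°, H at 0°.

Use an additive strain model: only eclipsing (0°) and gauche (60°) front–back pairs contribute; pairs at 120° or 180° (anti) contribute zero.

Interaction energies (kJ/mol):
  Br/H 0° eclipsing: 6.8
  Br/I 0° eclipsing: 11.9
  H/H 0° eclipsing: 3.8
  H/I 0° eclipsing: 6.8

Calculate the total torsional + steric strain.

This conformer (eclipsed): H(0°)/H(0°) eclipsed 3.8; H(120°)/H(120°) eclipsed 3.8; I(240°)/Br(240°) eclipsed 11.9 → 19.5 kJ/mol.

19.5 kJ/mol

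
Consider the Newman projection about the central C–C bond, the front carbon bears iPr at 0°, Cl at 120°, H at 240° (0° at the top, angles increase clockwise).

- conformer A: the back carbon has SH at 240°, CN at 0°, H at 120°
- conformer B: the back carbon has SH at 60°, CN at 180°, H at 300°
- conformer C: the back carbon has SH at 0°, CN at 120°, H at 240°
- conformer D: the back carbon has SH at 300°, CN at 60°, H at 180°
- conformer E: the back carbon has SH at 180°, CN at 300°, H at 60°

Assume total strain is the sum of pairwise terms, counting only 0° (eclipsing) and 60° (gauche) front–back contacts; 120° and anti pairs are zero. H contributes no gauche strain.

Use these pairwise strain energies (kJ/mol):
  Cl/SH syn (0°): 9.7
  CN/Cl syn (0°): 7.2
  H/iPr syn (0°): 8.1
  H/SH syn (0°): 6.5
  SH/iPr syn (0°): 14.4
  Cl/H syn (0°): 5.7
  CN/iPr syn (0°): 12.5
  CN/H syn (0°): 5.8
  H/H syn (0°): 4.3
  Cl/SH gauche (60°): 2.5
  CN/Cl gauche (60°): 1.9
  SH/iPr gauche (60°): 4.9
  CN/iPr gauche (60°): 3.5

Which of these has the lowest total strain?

E

A (eclipsed): iPr–CN eclipsed, Cl–H eclipsed, H–SH eclipsed; 12.5 + 5.7 + 6.5 = 24.7 kJ/mol.
B (staggered): iPr–SH gauche, Cl–SH gauche, Cl–CN gauche; 4.9 + 2.5 + 1.9 = 9.3 kJ/mol.
C (eclipsed): iPr–SH eclipsed, Cl–CN eclipsed, H–H eclipsed; 14.4 + 7.2 + 4.3 = 25.9 kJ/mol.
D (staggered): iPr–SH gauche, iPr–CN gauche, Cl–CN gauche; 4.9 + 3.5 + 1.9 = 10.3 kJ/mol.
E (staggered): iPr–CN gauche, Cl–SH gauche; 3.5 + 2.5 = 6.0 kJ/mol.
E has the lowest total (6.0 kJ/mol).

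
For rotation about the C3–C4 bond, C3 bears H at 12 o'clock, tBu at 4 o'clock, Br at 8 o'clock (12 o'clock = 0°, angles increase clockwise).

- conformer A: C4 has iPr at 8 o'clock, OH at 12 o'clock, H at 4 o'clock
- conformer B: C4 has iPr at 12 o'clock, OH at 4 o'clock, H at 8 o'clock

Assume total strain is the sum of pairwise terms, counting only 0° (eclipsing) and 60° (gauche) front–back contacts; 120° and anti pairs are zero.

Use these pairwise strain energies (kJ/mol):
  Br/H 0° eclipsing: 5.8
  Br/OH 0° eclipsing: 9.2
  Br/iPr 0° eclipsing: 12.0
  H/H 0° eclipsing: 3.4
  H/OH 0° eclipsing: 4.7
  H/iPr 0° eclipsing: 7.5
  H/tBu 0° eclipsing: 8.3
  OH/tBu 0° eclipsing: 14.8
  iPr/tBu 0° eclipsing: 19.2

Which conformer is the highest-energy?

B

A (eclipsed): H–OH eclipsed, tBu–H eclipsed, Br–iPr eclipsed; 4.7 + 8.3 + 12.0 = 25.0 kJ/mol.
B (eclipsed): H–iPr eclipsed, tBu–OH eclipsed, Br–H eclipsed; 7.5 + 14.8 + 5.8 = 28.1 kJ/mol.
B has the highest total (28.1 kJ/mol).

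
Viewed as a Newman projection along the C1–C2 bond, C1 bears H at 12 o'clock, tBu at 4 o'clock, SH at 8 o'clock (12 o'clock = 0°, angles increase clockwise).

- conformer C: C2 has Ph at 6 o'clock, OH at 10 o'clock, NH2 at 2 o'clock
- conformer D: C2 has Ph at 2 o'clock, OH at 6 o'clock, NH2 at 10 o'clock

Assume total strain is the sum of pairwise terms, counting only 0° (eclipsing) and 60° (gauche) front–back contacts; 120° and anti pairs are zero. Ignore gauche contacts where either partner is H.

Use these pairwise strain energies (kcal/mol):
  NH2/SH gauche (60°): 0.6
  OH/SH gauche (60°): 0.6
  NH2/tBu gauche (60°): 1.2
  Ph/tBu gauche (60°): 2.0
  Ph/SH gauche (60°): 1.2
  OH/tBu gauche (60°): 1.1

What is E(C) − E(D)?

C (staggered): tBu–Ph gauche, tBu–NH2 gauche, SH–Ph gauche, SH–OH gauche; 2.0 + 1.2 + 1.2 + 0.6 = 5.0 kcal/mol.
D (staggered): tBu–Ph gauche, tBu–OH gauche, SH–OH gauche, SH–NH2 gauche; 2.0 + 1.1 + 0.6 + 0.6 = 4.3 kcal/mol.
E(C) − E(D) = 5.0 − 4.3 = +0.7 kcal/mol.

+0.7 kcal/mol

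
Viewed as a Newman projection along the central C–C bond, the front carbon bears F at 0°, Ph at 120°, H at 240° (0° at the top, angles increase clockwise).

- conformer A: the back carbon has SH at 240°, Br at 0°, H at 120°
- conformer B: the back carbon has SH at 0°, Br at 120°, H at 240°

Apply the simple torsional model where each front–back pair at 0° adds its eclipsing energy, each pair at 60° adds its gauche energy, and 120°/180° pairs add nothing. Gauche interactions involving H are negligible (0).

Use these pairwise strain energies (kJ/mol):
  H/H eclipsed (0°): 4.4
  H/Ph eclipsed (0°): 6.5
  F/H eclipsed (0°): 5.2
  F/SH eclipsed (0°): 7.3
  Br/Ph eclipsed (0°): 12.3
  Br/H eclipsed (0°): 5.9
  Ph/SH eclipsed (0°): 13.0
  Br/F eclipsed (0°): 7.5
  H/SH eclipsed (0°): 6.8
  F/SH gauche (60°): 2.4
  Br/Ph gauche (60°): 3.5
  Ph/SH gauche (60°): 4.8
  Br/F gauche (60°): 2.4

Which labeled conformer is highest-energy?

B

A is eclipsed. F at 0° is eclipsed with Br at 0° (7.5); Ph at 120° is eclipsed with H at 120° (6.5); H at 240° is eclipsed with SH at 240° (6.8). Total 20.8 kJ/mol.
B is eclipsed. F at 0° is eclipsed with SH at 0° (7.3); Ph at 120° is eclipsed with Br at 120° (12.3); H at 240° is eclipsed with H at 240° (4.4). Total 24.0 kJ/mol.
B has the highest total (24.0 kJ/mol).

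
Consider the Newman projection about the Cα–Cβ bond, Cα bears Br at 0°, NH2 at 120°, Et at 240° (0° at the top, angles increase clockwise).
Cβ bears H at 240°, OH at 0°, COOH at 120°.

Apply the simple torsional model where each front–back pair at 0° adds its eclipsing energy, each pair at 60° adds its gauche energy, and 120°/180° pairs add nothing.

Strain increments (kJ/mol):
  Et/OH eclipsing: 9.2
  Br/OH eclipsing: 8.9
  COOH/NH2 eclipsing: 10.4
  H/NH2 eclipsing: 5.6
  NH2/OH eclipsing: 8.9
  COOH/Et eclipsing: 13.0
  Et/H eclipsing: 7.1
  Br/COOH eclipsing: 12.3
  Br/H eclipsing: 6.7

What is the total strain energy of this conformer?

26.4 kJ/mol

This conformer (eclipsed): Br–OH eclipsed, NH2–COOH eclipsed, Et–H eclipsed; 8.9 + 10.4 + 7.1 = 26.4 kJ/mol.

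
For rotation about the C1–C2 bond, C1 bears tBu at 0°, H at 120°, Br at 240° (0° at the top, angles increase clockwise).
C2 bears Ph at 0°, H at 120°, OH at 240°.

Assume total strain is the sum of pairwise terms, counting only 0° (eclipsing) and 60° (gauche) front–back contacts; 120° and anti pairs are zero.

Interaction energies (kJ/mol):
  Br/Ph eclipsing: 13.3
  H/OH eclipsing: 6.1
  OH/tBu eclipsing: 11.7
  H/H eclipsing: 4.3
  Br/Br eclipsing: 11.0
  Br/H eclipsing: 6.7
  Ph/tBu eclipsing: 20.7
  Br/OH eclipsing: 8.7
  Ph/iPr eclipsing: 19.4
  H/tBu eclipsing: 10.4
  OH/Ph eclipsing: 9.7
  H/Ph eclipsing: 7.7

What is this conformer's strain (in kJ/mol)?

33.7 kJ/mol

This conformer (eclipsed): tBu(0°)/Ph(0°) eclipsed 20.7; H(120°)/H(120°) eclipsed 4.3; Br(240°)/OH(240°) eclipsed 8.7 → 33.7 kJ/mol.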